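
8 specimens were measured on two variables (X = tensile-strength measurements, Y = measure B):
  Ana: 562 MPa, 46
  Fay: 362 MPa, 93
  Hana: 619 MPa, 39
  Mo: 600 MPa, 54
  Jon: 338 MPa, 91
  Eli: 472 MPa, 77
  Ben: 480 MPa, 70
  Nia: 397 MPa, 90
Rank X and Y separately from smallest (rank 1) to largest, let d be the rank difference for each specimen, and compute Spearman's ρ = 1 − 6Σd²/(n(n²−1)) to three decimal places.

Ranks of variable 1: 6, 2, 8, 7, 1, 4, 5, 3
Ranks of variable 2: 2, 8, 1, 3, 7, 5, 4, 6
d = r₁ − r₂: 4, -6, 7, 4, -6, -1, 1, -3
d²: 16, 36, 49, 16, 36, 1, 1, 9; Σd² = 164
ρ = 1 − 6·164/(8·63) = 1 − 984/504 = -0.952

-0.952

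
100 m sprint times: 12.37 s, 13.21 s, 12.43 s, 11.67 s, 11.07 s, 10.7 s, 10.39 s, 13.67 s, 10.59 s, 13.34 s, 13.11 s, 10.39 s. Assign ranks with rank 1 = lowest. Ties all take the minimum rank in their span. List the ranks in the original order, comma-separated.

7, 10, 8, 6, 5, 4, 1, 12, 3, 11, 9, 1

Sorted (ascending): 10.39, 10.39, 10.59, 10.7, 11.07, 11.67, 12.37, 12.43, 13.11, 13.21, 13.34, 13.67
The 2 values of 10.39 occupy positions 1–2 → each gets rank 1.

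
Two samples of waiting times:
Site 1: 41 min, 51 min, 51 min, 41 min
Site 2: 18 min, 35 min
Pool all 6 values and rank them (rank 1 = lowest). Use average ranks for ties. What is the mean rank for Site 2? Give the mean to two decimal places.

1.50

Sorted (ascending): 18, 35, 41, 41, 51, 51
The 2 values of 41 occupy positions 3–4 → average rank (3+4)/2 = 3.5.
The 2 values of 51 occupy positions 5–6 → average rank (5+6)/2 = 5.5.
Site 2 values → pooled ranks: 18→1, 35→2
Mean rank = (1 + 2) / 2 = 1.50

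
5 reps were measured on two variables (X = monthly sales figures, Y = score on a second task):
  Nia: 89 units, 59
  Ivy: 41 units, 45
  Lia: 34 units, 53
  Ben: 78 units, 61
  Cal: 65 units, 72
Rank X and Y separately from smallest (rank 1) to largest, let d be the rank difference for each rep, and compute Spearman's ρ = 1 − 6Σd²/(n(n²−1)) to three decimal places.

0.500

Ranks of variable 1: 5, 2, 1, 4, 3
Ranks of variable 2: 3, 1, 2, 4, 5
d = r₁ − r₂: 2, 1, -1, 0, -2
d²: 4, 1, 1, 0, 4; Σd² = 10
ρ = 1 − 6·10/(5·24) = 1 − 60/120 = 0.500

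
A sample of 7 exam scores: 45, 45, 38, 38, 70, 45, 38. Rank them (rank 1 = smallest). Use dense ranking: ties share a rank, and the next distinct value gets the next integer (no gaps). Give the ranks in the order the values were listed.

Sorted (ascending): 38, 38, 38, 45, 45, 45, 70
The 3 values of 38 share dense rank 1.
The 3 values of 45 share dense rank 2.
Remaining distinct values take the next consecutive integers.

2, 2, 1, 1, 3, 2, 1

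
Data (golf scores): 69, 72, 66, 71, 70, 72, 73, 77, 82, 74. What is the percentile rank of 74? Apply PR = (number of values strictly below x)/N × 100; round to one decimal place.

70.0

N = 10.
Strictly below 74: 7. Equal to 74: 1.
PR = 7/10 × 100 = 70.0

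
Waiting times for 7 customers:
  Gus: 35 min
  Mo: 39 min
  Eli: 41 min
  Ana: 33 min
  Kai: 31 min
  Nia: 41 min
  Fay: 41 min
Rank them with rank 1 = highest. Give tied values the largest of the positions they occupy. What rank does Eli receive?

3

Sorted (descending): 41, 41, 41, 39, 35, 33, 31
The 3 values of 41 occupy positions 1–3 → each gets rank 3.
Eli has value 41 min → rank 3.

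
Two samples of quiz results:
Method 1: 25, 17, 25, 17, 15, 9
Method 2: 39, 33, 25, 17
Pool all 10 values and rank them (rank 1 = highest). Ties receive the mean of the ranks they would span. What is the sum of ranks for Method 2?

Sorted (descending): 39, 33, 25, 25, 25, 17, 17, 17, 15, 9
The 3 values of 25 occupy positions 3–5 → average rank 4.
The 3 values of 17 occupy positions 6–8 → average rank 7.
Method 2 values → pooled ranks: 39→1, 33→2, 25→4, 17→7
Rank sum = 1 + 2 + 4 + 7 = 14

14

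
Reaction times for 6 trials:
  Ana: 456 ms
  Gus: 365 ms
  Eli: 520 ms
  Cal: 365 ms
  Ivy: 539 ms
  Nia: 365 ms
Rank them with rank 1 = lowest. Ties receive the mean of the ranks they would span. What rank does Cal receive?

2

Sorted (ascending): 365, 365, 365, 456, 520, 539
The 3 values of 365 occupy positions 1–3 → average rank 2.
Cal has value 365 ms → rank 2.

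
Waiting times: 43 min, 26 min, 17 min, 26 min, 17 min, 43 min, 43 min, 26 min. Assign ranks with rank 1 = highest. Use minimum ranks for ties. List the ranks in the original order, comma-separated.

Sorted (descending): 43, 43, 43, 26, 26, 26, 17, 17
The 3 values of 43 occupy positions 1–3 → each gets rank 1.
The 3 values of 26 occupy positions 4–6 → each gets rank 4.
The 2 values of 17 occupy positions 7–8 → each gets rank 7.

1, 4, 7, 4, 7, 1, 1, 4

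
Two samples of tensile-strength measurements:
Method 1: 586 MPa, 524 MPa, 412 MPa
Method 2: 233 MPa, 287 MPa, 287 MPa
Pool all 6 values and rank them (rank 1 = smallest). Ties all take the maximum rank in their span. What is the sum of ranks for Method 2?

7

Sorted (ascending): 233, 287, 287, 412, 524, 586
The 2 values of 287 occupy positions 2–3 → each gets rank 3.
Method 2 values → pooled ranks: 233→1, 287→3, 287→3
Rank sum = 1 + 3 + 3 = 7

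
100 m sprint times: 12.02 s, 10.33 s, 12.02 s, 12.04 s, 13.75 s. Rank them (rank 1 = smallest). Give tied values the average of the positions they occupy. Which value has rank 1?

10.33

Sorted (ascending): 10.33, 12.02, 12.02, 12.04, 13.75
The 2 values of 12.02 occupy positions 2–3 → average rank (2+3)/2 = 2.5.
Rank 1 → value 10.33.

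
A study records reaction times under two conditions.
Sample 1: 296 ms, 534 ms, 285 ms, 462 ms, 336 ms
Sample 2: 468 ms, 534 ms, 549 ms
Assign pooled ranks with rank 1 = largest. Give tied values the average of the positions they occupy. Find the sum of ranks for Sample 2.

7.5

Sorted (descending): 549, 534, 534, 468, 462, 336, 296, 285
The 2 values of 534 occupy positions 2–3 → average rank (2+3)/2 = 2.5.
Sample 2 values → pooled ranks: 468→4, 534→2.5, 549→1
Rank sum = 4 + 2.5 + 1 = 7.5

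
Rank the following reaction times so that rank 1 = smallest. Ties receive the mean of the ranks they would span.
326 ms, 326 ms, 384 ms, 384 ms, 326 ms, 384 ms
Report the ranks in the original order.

2, 2, 5, 5, 2, 5

Sorted (ascending): 326, 326, 326, 384, 384, 384
The 3 values of 326 occupy positions 1–3 → average rank 2.
The 3 values of 384 occupy positions 4–6 → average rank 5.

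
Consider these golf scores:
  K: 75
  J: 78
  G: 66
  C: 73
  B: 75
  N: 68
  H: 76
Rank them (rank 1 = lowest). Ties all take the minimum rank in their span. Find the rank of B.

4

Sorted (ascending): 66, 68, 73, 75, 75, 76, 78
The 2 values of 75 occupy positions 4–5 → each gets rank 4.
B has value 75 → rank 4.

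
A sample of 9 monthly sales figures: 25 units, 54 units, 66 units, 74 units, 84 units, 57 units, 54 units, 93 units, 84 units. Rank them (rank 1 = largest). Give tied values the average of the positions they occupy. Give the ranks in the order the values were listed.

Sorted (descending): 93, 84, 84, 74, 66, 57, 54, 54, 25
The 2 values of 84 occupy positions 2–3 → average rank (2+3)/2 = 2.5.
The 2 values of 54 occupy positions 7–8 → average rank (7+8)/2 = 7.5.

9, 7.5, 5, 4, 2.5, 6, 7.5, 1, 2.5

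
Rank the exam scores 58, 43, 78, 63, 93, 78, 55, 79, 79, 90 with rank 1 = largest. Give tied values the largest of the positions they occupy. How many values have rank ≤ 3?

2

Sorted (descending): 93, 90, 79, 79, 78, 78, 63, 58, 55, 43
The 2 values of 79 occupy positions 3–4 → each gets rank 4.
The 2 values of 78 occupy positions 5–6 → each gets rank 6.
Ranks ≤ 3: {1, 2} → 2 values.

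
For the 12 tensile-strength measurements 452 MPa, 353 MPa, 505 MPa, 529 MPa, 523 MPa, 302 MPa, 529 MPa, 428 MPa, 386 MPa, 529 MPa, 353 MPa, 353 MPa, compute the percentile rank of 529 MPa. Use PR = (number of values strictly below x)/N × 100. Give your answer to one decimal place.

75.0

N = 12.
Strictly below 529: 9. Equal to 529: 3.
PR = 9/12 × 100 = 75.0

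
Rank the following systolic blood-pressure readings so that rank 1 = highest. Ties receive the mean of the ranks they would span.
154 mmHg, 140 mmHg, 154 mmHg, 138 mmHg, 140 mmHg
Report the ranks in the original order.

1.5, 3.5, 1.5, 5, 3.5

Sorted (descending): 154, 154, 140, 140, 138
The 2 values of 154 occupy positions 1–2 → average rank (1+2)/2 = 1.5.
The 2 values of 140 occupy positions 3–4 → average rank (3+4)/2 = 3.5.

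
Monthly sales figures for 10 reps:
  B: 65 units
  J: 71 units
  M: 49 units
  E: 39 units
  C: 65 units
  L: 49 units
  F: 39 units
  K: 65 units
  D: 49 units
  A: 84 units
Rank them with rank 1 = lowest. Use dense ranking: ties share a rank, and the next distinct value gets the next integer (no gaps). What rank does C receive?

3

Sorted (ascending): 39, 39, 49, 49, 49, 65, 65, 65, 71, 84
The 2 values of 39 share dense rank 1.
The 3 values of 49 share dense rank 2.
The 3 values of 65 share dense rank 3.
Remaining distinct values take the next consecutive integers.
C has value 65 units → rank 3.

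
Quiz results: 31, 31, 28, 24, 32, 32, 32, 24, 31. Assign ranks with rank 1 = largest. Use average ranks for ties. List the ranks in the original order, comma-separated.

Sorted (descending): 32, 32, 32, 31, 31, 31, 28, 24, 24
The 3 values of 32 occupy positions 1–3 → average rank 2.
The 3 values of 31 occupy positions 4–6 → average rank 5.
The 2 values of 24 occupy positions 8–9 → average rank (8+9)/2 = 8.5.

5, 5, 7, 8.5, 2, 2, 2, 8.5, 5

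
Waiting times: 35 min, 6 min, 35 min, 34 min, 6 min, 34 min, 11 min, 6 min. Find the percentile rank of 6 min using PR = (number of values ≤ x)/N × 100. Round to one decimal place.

37.5

N = 8.
Strictly below 6: 0. Equal to 6: 3.
PR = 3/8 × 100 = 37.5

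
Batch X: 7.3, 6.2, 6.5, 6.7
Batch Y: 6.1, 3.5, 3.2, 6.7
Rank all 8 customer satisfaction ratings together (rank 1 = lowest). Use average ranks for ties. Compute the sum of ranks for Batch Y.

Sorted (ascending): 3.2, 3.5, 6.1, 6.2, 6.5, 6.7, 6.7, 7.3
The 2 values of 6.7 occupy positions 6–7 → average rank (6+7)/2 = 6.5.
Batch Y values → pooled ranks: 6.1→3, 3.5→2, 3.2→1, 6.7→6.5
Rank sum = 3 + 2 + 1 + 6.5 = 12.5

12.5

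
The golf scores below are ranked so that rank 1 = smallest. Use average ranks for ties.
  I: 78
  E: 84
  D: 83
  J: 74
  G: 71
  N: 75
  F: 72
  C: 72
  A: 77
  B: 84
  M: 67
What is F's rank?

Sorted (ascending): 67, 71, 72, 72, 74, 75, 77, 78, 83, 84, 84
The 2 values of 72 occupy positions 3–4 → average rank (3+4)/2 = 3.5.
The 2 values of 84 occupy positions 10–11 → average rank (10+11)/2 = 10.5.
F has value 72 → rank 3.5.

3.5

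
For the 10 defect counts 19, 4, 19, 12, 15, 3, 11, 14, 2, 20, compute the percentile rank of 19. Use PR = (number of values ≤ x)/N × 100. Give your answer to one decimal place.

N = 10.
Strictly below 19: 7. Equal to 19: 2.
PR = 9/10 × 100 = 90.0

90.0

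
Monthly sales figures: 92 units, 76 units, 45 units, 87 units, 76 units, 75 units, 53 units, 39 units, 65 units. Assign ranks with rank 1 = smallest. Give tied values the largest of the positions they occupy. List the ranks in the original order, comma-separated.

9, 7, 2, 8, 7, 5, 3, 1, 4

Sorted (ascending): 39, 45, 53, 65, 75, 76, 76, 87, 92
The 2 values of 76 occupy positions 6–7 → each gets rank 7.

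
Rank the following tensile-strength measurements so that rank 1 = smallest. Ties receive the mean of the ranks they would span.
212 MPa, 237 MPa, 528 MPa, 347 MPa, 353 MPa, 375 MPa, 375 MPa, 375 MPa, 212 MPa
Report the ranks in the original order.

Sorted (ascending): 212, 212, 237, 347, 353, 375, 375, 375, 528
The 2 values of 212 occupy positions 1–2 → average rank (1+2)/2 = 1.5.
The 3 values of 375 occupy positions 6–8 → average rank 7.

1.5, 3, 9, 4, 5, 7, 7, 7, 1.5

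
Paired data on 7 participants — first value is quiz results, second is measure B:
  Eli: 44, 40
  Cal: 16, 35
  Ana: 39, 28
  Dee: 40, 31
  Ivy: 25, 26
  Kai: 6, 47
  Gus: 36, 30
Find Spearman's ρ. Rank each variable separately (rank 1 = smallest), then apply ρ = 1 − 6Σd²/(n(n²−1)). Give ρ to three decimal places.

-0.143

Ranks of variable 1: 7, 2, 5, 6, 3, 1, 4
Ranks of variable 2: 6, 5, 2, 4, 1, 7, 3
d = r₁ − r₂: 1, -3, 3, 2, 2, -6, 1
d²: 1, 9, 9, 4, 4, 36, 1; Σd² = 64
ρ = 1 − 6·64/(7·48) = 1 − 384/336 = -0.143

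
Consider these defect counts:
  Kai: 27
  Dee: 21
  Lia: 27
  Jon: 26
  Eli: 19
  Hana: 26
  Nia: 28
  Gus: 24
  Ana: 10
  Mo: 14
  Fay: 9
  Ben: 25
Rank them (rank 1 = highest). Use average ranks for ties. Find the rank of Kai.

2.5

Sorted (descending): 28, 27, 27, 26, 26, 25, 24, 21, 19, 14, 10, 9
The 2 values of 27 occupy positions 2–3 → average rank (2+3)/2 = 2.5.
The 2 values of 26 occupy positions 4–5 → average rank (4+5)/2 = 4.5.
Kai has value 27 → rank 2.5.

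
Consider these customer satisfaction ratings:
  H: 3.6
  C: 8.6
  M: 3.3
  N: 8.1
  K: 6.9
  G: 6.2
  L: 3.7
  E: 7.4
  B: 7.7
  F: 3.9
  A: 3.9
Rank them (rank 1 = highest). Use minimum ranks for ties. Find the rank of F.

Sorted (descending): 8.6, 8.1, 7.7, 7.4, 6.9, 6.2, 3.9, 3.9, 3.7, 3.6, 3.3
The 2 values of 3.9 occupy positions 7–8 → each gets rank 7.
F has value 3.9 → rank 7.

7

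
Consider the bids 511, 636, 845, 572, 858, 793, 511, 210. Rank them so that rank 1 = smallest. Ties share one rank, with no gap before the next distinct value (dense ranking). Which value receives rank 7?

858

Sorted (ascending): 210, 511, 511, 572, 636, 793, 845, 858
The 2 values of 511 share dense rank 2.
Remaining distinct values take the next consecutive integers.
Rank 7 → value 858.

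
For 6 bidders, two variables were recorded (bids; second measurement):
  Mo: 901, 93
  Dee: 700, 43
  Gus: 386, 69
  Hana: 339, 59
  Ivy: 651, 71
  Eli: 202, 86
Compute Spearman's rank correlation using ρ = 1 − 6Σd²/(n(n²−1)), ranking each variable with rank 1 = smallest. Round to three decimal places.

Ranks of variable 1: 6, 5, 3, 2, 4, 1
Ranks of variable 2: 6, 1, 3, 2, 4, 5
d = r₁ − r₂: 0, 4, 0, 0, 0, -4
d²: 0, 16, 0, 0, 0, 16; Σd² = 32
ρ = 1 − 6·32/(6·35) = 1 − 192/210 = 0.086

0.086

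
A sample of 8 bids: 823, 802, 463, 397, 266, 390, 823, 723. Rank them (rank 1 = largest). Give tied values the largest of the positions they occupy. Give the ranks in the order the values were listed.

2, 3, 5, 6, 8, 7, 2, 4

Sorted (descending): 823, 823, 802, 723, 463, 397, 390, 266
The 2 values of 823 occupy positions 1–2 → each gets rank 2.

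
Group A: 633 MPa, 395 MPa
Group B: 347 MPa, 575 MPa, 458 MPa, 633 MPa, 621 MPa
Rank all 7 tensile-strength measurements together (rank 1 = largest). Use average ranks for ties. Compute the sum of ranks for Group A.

7.5

Sorted (descending): 633, 633, 621, 575, 458, 395, 347
The 2 values of 633 occupy positions 1–2 → average rank (1+2)/2 = 1.5.
Group A values → pooled ranks: 633→1.5, 395→6
Rank sum = 1.5 + 6 = 7.5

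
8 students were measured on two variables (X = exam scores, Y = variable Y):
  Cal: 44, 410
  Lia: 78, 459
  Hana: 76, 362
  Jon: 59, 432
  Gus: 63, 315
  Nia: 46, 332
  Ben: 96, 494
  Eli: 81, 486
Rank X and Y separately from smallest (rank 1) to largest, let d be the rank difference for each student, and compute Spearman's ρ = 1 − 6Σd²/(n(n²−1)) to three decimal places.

Ranks of variable 1: 1, 6, 5, 3, 4, 2, 8, 7
Ranks of variable 2: 4, 6, 3, 5, 1, 2, 8, 7
d = r₁ − r₂: -3, 0, 2, -2, 3, 0, 0, 0
d²: 9, 0, 4, 4, 9, 0, 0, 0; Σd² = 26
ρ = 1 − 6·26/(8·63) = 1 − 156/504 = 0.690

0.690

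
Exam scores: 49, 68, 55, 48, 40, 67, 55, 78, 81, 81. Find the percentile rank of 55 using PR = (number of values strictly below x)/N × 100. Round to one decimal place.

N = 10.
Strictly below 55: 3. Equal to 55: 2.
PR = 3/10 × 100 = 30.0

30.0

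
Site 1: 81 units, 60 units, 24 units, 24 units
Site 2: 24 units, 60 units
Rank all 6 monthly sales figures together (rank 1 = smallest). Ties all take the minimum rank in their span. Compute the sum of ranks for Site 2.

Sorted (ascending): 24, 24, 24, 60, 60, 81
The 3 values of 24 occupy positions 1–3 → each gets rank 1.
The 2 values of 60 occupy positions 4–5 → each gets rank 4.
Site 2 values → pooled ranks: 24→1, 60→4
Rank sum = 1 + 4 = 5

5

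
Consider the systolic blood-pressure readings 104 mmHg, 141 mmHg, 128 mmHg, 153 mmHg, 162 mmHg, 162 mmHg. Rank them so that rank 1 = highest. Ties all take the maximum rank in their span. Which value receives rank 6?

104

Sorted (descending): 162, 162, 153, 141, 128, 104
The 2 values of 162 occupy positions 1–2 → each gets rank 2.
Rank 6 → value 104.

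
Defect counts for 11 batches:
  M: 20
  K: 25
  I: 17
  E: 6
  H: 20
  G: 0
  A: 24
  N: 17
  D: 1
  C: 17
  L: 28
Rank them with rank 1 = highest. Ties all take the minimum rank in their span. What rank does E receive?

9

Sorted (descending): 28, 25, 24, 20, 20, 17, 17, 17, 6, 1, 0
The 2 values of 20 occupy positions 4–5 → each gets rank 4.
The 3 values of 17 occupy positions 6–8 → each gets rank 6.
E has value 6 → rank 9.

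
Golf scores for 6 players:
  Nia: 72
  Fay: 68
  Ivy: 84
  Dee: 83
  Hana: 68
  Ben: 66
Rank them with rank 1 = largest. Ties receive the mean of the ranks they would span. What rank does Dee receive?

Sorted (descending): 84, 83, 72, 68, 68, 66
The 2 values of 68 occupy positions 4–5 → average rank (4+5)/2 = 4.5.
Dee has value 83 → rank 2.

2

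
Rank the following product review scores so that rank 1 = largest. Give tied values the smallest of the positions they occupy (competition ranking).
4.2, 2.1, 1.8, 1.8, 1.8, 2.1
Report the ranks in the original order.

Sorted (descending): 4.2, 2.1, 2.1, 1.8, 1.8, 1.8
The 2 values of 2.1 occupy positions 2–3 → each gets rank 2.
The 3 values of 1.8 occupy positions 4–6 → each gets rank 4.

1, 2, 4, 4, 4, 2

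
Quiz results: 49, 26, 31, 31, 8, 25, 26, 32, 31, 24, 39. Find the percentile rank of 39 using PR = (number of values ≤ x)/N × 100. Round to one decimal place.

N = 11.
Strictly below 39: 9. Equal to 39: 1.
PR = 10/11 × 100 = 90.9

90.9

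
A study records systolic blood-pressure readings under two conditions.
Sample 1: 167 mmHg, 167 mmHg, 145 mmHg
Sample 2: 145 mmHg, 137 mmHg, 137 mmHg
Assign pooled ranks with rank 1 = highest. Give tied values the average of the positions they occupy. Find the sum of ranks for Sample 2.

14.5

Sorted (descending): 167, 167, 145, 145, 137, 137
The 2 values of 167 occupy positions 1–2 → average rank (1+2)/2 = 1.5.
The 2 values of 145 occupy positions 3–4 → average rank (3+4)/2 = 3.5.
The 2 values of 137 occupy positions 5–6 → average rank (5+6)/2 = 5.5.
Sample 2 values → pooled ranks: 145→3.5, 137→5.5, 137→5.5
Rank sum = 3.5 + 5.5 + 5.5 = 14.5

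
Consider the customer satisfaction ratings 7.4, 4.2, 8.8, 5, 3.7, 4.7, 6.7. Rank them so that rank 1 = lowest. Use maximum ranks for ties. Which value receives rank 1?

3.7

Sorted (ascending): 3.7, 4.2, 4.7, 5, 6.7, 7.4, 8.8
No ties — each value takes its position as its rank.
Rank 1 → value 3.7.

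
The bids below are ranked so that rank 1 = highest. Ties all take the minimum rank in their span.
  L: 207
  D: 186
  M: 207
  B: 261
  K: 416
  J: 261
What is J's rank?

Sorted (descending): 416, 261, 261, 207, 207, 186
The 2 values of 261 occupy positions 2–3 → each gets rank 2.
The 2 values of 207 occupy positions 4–5 → each gets rank 4.
J has value 261 → rank 2.

2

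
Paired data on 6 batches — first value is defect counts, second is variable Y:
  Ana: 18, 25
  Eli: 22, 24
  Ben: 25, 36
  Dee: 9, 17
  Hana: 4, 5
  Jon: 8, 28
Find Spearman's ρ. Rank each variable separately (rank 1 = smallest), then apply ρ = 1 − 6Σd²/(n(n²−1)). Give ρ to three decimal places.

0.600

Ranks of variable 1: 4, 5, 6, 3, 1, 2
Ranks of variable 2: 4, 3, 6, 2, 1, 5
d = r₁ − r₂: 0, 2, 0, 1, 0, -3
d²: 0, 4, 0, 1, 0, 9; Σd² = 14
ρ = 1 − 6·14/(6·35) = 1 − 84/210 = 0.600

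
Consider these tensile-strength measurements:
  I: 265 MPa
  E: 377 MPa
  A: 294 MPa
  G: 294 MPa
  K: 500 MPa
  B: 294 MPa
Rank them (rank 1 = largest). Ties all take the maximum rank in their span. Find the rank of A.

Sorted (descending): 500, 377, 294, 294, 294, 265
The 3 values of 294 occupy positions 3–5 → each gets rank 5.
A has value 294 MPa → rank 5.

5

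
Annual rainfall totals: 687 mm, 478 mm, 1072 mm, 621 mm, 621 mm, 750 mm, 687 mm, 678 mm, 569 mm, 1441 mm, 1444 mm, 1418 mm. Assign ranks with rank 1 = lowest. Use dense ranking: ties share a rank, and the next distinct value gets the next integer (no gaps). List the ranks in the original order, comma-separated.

5, 1, 7, 3, 3, 6, 5, 4, 2, 9, 10, 8

Sorted (ascending): 478, 569, 621, 621, 678, 687, 687, 750, 1072, 1418, 1441, 1444
The 2 values of 621 share dense rank 3.
The 2 values of 687 share dense rank 5.
Remaining distinct values take the next consecutive integers.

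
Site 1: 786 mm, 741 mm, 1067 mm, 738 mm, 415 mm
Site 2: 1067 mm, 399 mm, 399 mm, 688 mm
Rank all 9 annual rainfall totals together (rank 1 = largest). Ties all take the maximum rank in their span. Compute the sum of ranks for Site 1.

21

Sorted (descending): 1067, 1067, 786, 741, 738, 688, 415, 399, 399
The 2 values of 1067 occupy positions 1–2 → each gets rank 2.
The 2 values of 399 occupy positions 8–9 → each gets rank 9.
Site 1 values → pooled ranks: 786→3, 741→4, 1067→2, 738→5, 415→7
Rank sum = 3 + 4 + 2 + 5 + 7 = 21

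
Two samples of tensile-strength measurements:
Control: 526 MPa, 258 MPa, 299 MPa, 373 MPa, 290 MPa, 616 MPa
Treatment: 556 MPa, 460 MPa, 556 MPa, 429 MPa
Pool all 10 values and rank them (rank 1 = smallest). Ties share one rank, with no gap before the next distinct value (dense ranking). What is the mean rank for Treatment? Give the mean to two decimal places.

Sorted (ascending): 258, 290, 299, 373, 429, 460, 526, 556, 556, 616
The 2 values of 556 share dense rank 8.
Remaining distinct values take the next consecutive integers.
Treatment values → pooled ranks: 556→8, 460→6, 556→8, 429→5
Mean rank = (8 + 6 + 8 + 5) / 4 = 6.75

6.75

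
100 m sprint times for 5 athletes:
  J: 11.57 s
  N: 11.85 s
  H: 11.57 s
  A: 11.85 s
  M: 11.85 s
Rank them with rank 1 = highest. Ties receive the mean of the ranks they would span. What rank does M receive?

2

Sorted (descending): 11.85, 11.85, 11.85, 11.57, 11.57
The 3 values of 11.85 occupy positions 1–3 → average rank 2.
The 2 values of 11.57 occupy positions 4–5 → average rank (4+5)/2 = 4.5.
M has value 11.85 s → rank 2.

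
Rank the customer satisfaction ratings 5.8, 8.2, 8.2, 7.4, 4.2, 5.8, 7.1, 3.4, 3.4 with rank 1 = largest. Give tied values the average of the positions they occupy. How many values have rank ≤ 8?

7

Sorted (descending): 8.2, 8.2, 7.4, 7.1, 5.8, 5.8, 4.2, 3.4, 3.4
The 2 values of 8.2 occupy positions 1–2 → average rank (1+2)/2 = 1.5.
The 2 values of 5.8 occupy positions 5–6 → average rank (5+6)/2 = 5.5.
The 2 values of 3.4 occupy positions 8–9 → average rank (8+9)/2 = 8.5.
Ranks ≤ 8: {1.5, 1.5, 3, 4, 5.5, 5.5, 7} → 7 values.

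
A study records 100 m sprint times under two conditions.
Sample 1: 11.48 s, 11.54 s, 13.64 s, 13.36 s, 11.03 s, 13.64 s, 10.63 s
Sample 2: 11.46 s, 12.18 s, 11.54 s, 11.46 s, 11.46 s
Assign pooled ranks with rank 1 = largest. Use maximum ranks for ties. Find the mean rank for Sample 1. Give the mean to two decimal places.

Sorted (descending): 13.64, 13.64, 13.36, 12.18, 11.54, 11.54, 11.48, 11.46, 11.46, 11.46, 11.03, 10.63
The 2 values of 13.64 occupy positions 1–2 → each gets rank 2.
The 2 values of 11.54 occupy positions 5–6 → each gets rank 6.
The 3 values of 11.46 occupy positions 8–10 → each gets rank 10.
Sample 1 values → pooled ranks: 11.48→7, 11.54→6, 13.64→2, 13.36→3, 11.03→11, 13.64→2, 10.63→12
Mean rank = (7 + 6 + 2 + 3 + 11 + 2 + 12) / 7 = 6.14

6.14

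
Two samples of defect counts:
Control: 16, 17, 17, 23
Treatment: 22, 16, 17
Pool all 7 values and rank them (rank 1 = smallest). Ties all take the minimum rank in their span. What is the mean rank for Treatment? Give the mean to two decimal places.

3.33

Sorted (ascending): 16, 16, 17, 17, 17, 22, 23
The 2 values of 16 occupy positions 1–2 → each gets rank 1.
The 3 values of 17 occupy positions 3–5 → each gets rank 3.
Treatment values → pooled ranks: 22→6, 16→1, 17→3
Mean rank = (6 + 1 + 3) / 3 = 3.33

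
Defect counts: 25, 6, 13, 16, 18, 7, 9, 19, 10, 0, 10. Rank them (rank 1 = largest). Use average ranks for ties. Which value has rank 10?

Sorted (descending): 25, 19, 18, 16, 13, 10, 10, 9, 7, 6, 0
The 2 values of 10 occupy positions 6–7 → average rank (6+7)/2 = 6.5.
Rank 10 → value 6.

6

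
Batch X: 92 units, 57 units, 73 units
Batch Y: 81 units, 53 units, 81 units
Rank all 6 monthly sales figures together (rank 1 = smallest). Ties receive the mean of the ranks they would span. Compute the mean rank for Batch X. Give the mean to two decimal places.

Sorted (ascending): 53, 57, 73, 81, 81, 92
The 2 values of 81 occupy positions 4–5 → average rank (4+5)/2 = 4.5.
Batch X values → pooled ranks: 92→6, 57→2, 73→3
Mean rank = (6 + 2 + 3) / 3 = 3.67

3.67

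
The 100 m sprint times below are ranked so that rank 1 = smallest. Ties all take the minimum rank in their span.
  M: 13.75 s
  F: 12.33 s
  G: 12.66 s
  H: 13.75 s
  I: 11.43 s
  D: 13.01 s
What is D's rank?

4

Sorted (ascending): 11.43, 12.33, 12.66, 13.01, 13.75, 13.75
The 2 values of 13.75 occupy positions 5–6 → each gets rank 5.
D has value 13.01 s → rank 4.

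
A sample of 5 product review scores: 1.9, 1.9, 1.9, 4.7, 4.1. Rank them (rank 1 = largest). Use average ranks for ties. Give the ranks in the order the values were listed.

Sorted (descending): 4.7, 4.1, 1.9, 1.9, 1.9
The 3 values of 1.9 occupy positions 3–5 → average rank 4.

4, 4, 4, 1, 2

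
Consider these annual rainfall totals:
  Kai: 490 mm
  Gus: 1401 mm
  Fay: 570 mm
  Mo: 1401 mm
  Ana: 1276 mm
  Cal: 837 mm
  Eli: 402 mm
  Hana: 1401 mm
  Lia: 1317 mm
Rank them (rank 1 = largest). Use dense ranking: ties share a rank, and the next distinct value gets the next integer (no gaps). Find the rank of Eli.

7

Sorted (descending): 1401, 1401, 1401, 1317, 1276, 837, 570, 490, 402
The 3 values of 1401 share dense rank 1.
Remaining distinct values take the next consecutive integers.
Eli has value 402 mm → rank 7.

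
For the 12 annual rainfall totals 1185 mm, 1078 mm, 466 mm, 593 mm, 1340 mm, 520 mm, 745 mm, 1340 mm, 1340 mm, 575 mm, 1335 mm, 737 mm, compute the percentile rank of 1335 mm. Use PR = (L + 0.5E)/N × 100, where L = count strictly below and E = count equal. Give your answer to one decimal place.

N = 12.
Strictly below 1335: 8. Equal to 1335: 1.
PR = (8 + 0.5·1)/12 × 100 = 70.8

70.8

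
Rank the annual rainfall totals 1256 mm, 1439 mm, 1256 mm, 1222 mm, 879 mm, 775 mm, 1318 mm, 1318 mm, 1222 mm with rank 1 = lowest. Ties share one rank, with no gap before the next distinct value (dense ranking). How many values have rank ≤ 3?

4

Sorted (ascending): 775, 879, 1222, 1222, 1256, 1256, 1318, 1318, 1439
The 2 values of 1222 share dense rank 3.
The 2 values of 1256 share dense rank 4.
The 2 values of 1318 share dense rank 5.
Remaining distinct values take the next consecutive integers.
Ranks ≤ 3: {1, 2, 3, 3} → 4 values.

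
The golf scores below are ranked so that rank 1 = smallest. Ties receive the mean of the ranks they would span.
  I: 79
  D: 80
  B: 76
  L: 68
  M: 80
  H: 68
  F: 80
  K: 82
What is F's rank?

Sorted (ascending): 68, 68, 76, 79, 80, 80, 80, 82
The 2 values of 68 occupy positions 1–2 → average rank (1+2)/2 = 1.5.
The 3 values of 80 occupy positions 5–7 → average rank 6.
F has value 80 → rank 6.

6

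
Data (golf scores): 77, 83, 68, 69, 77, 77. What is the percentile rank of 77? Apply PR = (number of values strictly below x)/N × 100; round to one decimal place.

33.3

N = 6.
Strictly below 77: 2. Equal to 77: 3.
PR = 2/6 × 100 = 33.3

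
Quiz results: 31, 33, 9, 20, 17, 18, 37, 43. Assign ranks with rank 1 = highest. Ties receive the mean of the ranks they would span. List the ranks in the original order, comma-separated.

Sorted (descending): 43, 37, 33, 31, 20, 18, 17, 9
No ties — each value takes its position as its rank.

4, 3, 8, 5, 7, 6, 2, 1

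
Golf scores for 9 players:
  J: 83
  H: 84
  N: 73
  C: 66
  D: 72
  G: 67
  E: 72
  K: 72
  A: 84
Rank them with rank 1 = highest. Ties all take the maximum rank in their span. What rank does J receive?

Sorted (descending): 84, 84, 83, 73, 72, 72, 72, 67, 66
The 2 values of 84 occupy positions 1–2 → each gets rank 2.
The 3 values of 72 occupy positions 5–7 → each gets rank 7.
J has value 83 → rank 3.

3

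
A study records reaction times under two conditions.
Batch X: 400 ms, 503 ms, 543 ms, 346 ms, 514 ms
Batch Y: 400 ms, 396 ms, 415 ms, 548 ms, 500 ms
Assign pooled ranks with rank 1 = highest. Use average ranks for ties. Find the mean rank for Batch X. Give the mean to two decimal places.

Sorted (descending): 548, 543, 514, 503, 500, 415, 400, 400, 396, 346
The 2 values of 400 occupy positions 7–8 → average rank (7+8)/2 = 7.5.
Batch X values → pooled ranks: 400→7.5, 503→4, 543→2, 346→10, 514→3
Mean rank = (7.5 + 4 + 2 + 10 + 3) / 5 = 5.30

5.30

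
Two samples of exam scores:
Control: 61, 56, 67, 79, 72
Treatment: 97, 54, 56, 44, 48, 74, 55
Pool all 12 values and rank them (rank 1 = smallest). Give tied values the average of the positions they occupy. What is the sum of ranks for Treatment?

Sorted (ascending): 44, 48, 54, 55, 56, 56, 61, 67, 72, 74, 79, 97
The 2 values of 56 occupy positions 5–6 → average rank (5+6)/2 = 5.5.
Treatment values → pooled ranks: 97→12, 54→3, 56→5.5, 44→1, 48→2, 74→10, 55→4
Rank sum = 12 + 3 + 5.5 + 1 + 2 + 10 + 4 = 37.5

37.5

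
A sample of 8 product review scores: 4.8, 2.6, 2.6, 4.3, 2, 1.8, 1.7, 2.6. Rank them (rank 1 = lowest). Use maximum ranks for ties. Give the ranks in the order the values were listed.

Sorted (ascending): 1.7, 1.8, 2, 2.6, 2.6, 2.6, 4.3, 4.8
The 3 values of 2.6 occupy positions 4–6 → each gets rank 6.

8, 6, 6, 7, 3, 2, 1, 6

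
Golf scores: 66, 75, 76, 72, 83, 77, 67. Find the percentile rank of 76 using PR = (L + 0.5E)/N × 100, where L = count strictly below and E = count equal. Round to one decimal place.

64.3

N = 7.
Strictly below 76: 4. Equal to 76: 1.
PR = (4 + 0.5·1)/7 × 100 = 64.3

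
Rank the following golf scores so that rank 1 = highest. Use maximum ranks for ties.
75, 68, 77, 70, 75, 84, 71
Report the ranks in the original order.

4, 7, 2, 6, 4, 1, 5

Sorted (descending): 84, 77, 75, 75, 71, 70, 68
The 2 values of 75 occupy positions 3–4 → each gets rank 4.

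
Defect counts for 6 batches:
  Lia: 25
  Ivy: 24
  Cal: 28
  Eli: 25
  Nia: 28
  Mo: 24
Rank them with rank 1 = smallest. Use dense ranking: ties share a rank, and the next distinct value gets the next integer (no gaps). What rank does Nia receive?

Sorted (ascending): 24, 24, 25, 25, 28, 28
The 2 values of 24 share dense rank 1.
The 2 values of 25 share dense rank 2.
The 2 values of 28 share dense rank 3.
Nia has value 28 → rank 3.

3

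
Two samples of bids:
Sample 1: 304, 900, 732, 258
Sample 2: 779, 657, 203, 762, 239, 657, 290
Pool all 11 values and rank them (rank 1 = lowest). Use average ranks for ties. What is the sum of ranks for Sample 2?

Sorted (ascending): 203, 239, 258, 290, 304, 657, 657, 732, 762, 779, 900
The 2 values of 657 occupy positions 6–7 → average rank (6+7)/2 = 6.5.
Sample 2 values → pooled ranks: 779→10, 657→6.5, 203→1, 762→9, 239→2, 657→6.5, 290→4
Rank sum = 10 + 6.5 + 1 + 9 + 2 + 6.5 + 4 = 39

39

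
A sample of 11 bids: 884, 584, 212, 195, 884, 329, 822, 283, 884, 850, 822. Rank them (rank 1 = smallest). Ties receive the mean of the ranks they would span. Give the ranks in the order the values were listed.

Sorted (ascending): 195, 212, 283, 329, 584, 822, 822, 850, 884, 884, 884
The 2 values of 822 occupy positions 6–7 → average rank (6+7)/2 = 6.5.
The 3 values of 884 occupy positions 9–11 → average rank 10.

10, 5, 2, 1, 10, 4, 6.5, 3, 10, 8, 6.5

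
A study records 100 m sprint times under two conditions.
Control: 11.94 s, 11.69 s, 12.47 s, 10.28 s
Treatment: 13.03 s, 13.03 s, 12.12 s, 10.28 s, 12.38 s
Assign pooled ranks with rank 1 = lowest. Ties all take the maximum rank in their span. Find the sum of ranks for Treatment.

Sorted (ascending): 10.28, 10.28, 11.69, 11.94, 12.12, 12.38, 12.47, 13.03, 13.03
The 2 values of 10.28 occupy positions 1–2 → each gets rank 2.
The 2 values of 13.03 occupy positions 8–9 → each gets rank 9.
Treatment values → pooled ranks: 13.03→9, 13.03→9, 12.12→5, 10.28→2, 12.38→6
Rank sum = 9 + 9 + 5 + 2 + 6 = 31

31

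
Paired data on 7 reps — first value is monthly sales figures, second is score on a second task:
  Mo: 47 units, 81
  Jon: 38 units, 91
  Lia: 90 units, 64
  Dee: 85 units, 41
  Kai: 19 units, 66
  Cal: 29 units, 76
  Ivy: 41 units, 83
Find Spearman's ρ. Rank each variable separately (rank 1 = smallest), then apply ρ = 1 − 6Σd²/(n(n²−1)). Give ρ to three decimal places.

Ranks of variable 1: 5, 3, 7, 6, 1, 2, 4
Ranks of variable 2: 5, 7, 2, 1, 3, 4, 6
d = r₁ − r₂: 0, -4, 5, 5, -2, -2, -2
d²: 0, 16, 25, 25, 4, 4, 4; Σd² = 78
ρ = 1 − 6·78/(7·48) = 1 − 468/336 = -0.393

-0.393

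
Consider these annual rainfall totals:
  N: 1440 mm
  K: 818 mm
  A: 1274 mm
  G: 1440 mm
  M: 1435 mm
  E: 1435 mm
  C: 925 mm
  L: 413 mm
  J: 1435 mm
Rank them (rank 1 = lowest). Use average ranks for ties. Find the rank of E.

6

Sorted (ascending): 413, 818, 925, 1274, 1435, 1435, 1435, 1440, 1440
The 3 values of 1435 occupy positions 5–7 → average rank 6.
The 2 values of 1440 occupy positions 8–9 → average rank (8+9)/2 = 8.5.
E has value 1435 mm → rank 6.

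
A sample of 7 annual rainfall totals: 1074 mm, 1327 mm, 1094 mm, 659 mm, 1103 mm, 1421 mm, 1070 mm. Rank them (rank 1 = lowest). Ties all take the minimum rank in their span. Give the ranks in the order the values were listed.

3, 6, 4, 1, 5, 7, 2

Sorted (ascending): 659, 1070, 1074, 1094, 1103, 1327, 1421
No ties — each value takes its position as its rank.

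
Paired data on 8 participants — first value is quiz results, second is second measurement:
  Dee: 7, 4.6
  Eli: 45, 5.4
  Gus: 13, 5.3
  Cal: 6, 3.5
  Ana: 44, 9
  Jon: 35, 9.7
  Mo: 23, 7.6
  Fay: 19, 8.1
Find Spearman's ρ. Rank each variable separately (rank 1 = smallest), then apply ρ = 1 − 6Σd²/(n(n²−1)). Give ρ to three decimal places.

0.714

Ranks of variable 1: 2, 8, 3, 1, 7, 6, 5, 4
Ranks of variable 2: 2, 4, 3, 1, 7, 8, 5, 6
d = r₁ − r₂: 0, 4, 0, 0, 0, -2, 0, -2
d²: 0, 16, 0, 0, 0, 4, 0, 4; Σd² = 24
ρ = 1 − 6·24/(8·63) = 1 − 144/504 = 0.714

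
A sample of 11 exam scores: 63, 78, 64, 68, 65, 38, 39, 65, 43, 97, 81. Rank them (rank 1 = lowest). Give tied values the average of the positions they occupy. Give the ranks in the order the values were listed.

Sorted (ascending): 38, 39, 43, 63, 64, 65, 65, 68, 78, 81, 97
The 2 values of 65 occupy positions 6–7 → average rank (6+7)/2 = 6.5.

4, 9, 5, 8, 6.5, 1, 2, 6.5, 3, 11, 10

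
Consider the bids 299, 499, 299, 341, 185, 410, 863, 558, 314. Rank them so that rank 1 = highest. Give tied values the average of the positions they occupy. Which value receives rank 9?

Sorted (descending): 863, 558, 499, 410, 341, 314, 299, 299, 185
The 2 values of 299 occupy positions 7–8 → average rank (7+8)/2 = 7.5.
Rank 9 → value 185.

185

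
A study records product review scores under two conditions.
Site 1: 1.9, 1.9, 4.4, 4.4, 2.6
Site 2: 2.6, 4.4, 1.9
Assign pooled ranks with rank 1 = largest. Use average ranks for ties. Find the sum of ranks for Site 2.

Sorted (descending): 4.4, 4.4, 4.4, 2.6, 2.6, 1.9, 1.9, 1.9
The 3 values of 4.4 occupy positions 1–3 → average rank 2.
The 2 values of 2.6 occupy positions 4–5 → average rank (4+5)/2 = 4.5.
The 3 values of 1.9 occupy positions 6–8 → average rank 7.
Site 2 values → pooled ranks: 2.6→4.5, 4.4→2, 1.9→7
Rank sum = 4.5 + 2 + 7 = 13.5

13.5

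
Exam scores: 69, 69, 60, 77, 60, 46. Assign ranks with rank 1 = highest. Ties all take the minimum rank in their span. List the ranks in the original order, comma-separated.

2, 2, 4, 1, 4, 6

Sorted (descending): 77, 69, 69, 60, 60, 46
The 2 values of 69 occupy positions 2–3 → each gets rank 2.
The 2 values of 60 occupy positions 4–5 → each gets rank 4.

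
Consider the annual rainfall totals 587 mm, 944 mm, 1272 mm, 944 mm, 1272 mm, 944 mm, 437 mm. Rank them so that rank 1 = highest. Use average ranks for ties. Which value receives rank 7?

Sorted (descending): 1272, 1272, 944, 944, 944, 587, 437
The 2 values of 1272 occupy positions 1–2 → average rank (1+2)/2 = 1.5.
The 3 values of 944 occupy positions 3–5 → average rank 4.
Rank 7 → value 437.

437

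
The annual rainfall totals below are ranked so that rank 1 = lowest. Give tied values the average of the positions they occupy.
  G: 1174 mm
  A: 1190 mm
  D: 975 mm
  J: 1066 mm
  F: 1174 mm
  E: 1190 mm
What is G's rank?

Sorted (ascending): 975, 1066, 1174, 1174, 1190, 1190
The 2 values of 1174 occupy positions 3–4 → average rank (3+4)/2 = 3.5.
The 2 values of 1190 occupy positions 5–6 → average rank (5+6)/2 = 5.5.
G has value 1174 mm → rank 3.5.

3.5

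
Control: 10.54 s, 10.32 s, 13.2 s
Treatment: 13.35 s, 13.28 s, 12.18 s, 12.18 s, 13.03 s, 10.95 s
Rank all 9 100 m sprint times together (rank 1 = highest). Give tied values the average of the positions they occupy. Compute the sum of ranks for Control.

Sorted (descending): 13.35, 13.28, 13.2, 13.03, 12.18, 12.18, 10.95, 10.54, 10.32
The 2 values of 12.18 occupy positions 5–6 → average rank (5+6)/2 = 5.5.
Control values → pooled ranks: 10.54→8, 10.32→9, 13.2→3
Rank sum = 8 + 9 + 3 = 20

20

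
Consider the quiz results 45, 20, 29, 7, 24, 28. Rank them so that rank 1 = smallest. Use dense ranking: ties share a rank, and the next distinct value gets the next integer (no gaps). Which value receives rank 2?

20

Sorted (ascending): 7, 20, 24, 28, 29, 45
No ties — each value takes its position as its rank.
Rank 2 → value 20.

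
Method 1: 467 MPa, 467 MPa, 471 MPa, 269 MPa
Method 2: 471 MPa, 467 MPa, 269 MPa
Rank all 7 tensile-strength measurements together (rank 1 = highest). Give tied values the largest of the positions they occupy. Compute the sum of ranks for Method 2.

14

Sorted (descending): 471, 471, 467, 467, 467, 269, 269
The 2 values of 471 occupy positions 1–2 → each gets rank 2.
The 3 values of 467 occupy positions 3–5 → each gets rank 5.
The 2 values of 269 occupy positions 6–7 → each gets rank 7.
Method 2 values → pooled ranks: 471→2, 467→5, 269→7
Rank sum = 2 + 5 + 7 = 14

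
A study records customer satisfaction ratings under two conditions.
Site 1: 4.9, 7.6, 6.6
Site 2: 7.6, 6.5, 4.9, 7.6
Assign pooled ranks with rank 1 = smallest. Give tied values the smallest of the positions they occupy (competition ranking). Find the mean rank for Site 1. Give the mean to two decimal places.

Sorted (ascending): 4.9, 4.9, 6.5, 6.6, 7.6, 7.6, 7.6
The 2 values of 4.9 occupy positions 1–2 → each gets rank 1.
The 3 values of 7.6 occupy positions 5–7 → each gets rank 5.
Site 1 values → pooled ranks: 4.9→1, 7.6→5, 6.6→4
Mean rank = (1 + 5 + 4) / 3 = 3.33

3.33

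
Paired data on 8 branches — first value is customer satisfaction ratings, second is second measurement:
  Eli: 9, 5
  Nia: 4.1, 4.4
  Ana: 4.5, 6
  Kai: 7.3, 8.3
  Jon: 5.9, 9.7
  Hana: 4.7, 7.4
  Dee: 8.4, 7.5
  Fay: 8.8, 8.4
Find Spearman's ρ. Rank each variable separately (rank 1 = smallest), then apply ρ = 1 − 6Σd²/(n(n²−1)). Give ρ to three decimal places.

Ranks of variable 1: 8, 1, 2, 5, 4, 3, 6, 7
Ranks of variable 2: 2, 1, 3, 6, 8, 4, 5, 7
d = r₁ − r₂: 6, 0, -1, -1, -4, -1, 1, 0
d²: 36, 0, 1, 1, 16, 1, 1, 0; Σd² = 56
ρ = 1 − 6·56/(8·63) = 1 − 336/504 = 0.333

0.333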